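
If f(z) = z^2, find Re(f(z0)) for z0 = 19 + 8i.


Step 1: z0 = 19 + 8i
Step 2: z0^2 = 19^2 - 8^2 + 304i
Step 3: real part = 361 - 64 = 297

297


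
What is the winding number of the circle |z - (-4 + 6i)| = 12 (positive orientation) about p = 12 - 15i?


Step 1: Center c = (-4, 6), radius = 12
Step 2: |p - c|^2 = 16^2 + (-21)^2 = 697
Step 3: r^2 = 144
Step 4: |p-c| > r so winding number = 0

0


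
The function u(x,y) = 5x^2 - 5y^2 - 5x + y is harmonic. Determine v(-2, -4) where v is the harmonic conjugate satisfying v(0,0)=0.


Step 1: v_x = -u_y = 10y - 1
Step 2: v_y = u_x = 10x - 5
Step 3: v = 10xy - x - 5y + C
Step 4: v(0,0) = 0 => C = 0
Step 5: v(-2, -4) = 102

102


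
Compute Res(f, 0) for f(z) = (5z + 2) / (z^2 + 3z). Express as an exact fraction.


Step 1: Q(z) = z^2 + 3z = (z)(z + 3)
Step 2: Q'(z) = 2z + 3
Step 3: Q'(0) = 3, P(0) = 2
Step 4: Res = P(0)/Q'(0) = 2/3 = 2/3

2/3


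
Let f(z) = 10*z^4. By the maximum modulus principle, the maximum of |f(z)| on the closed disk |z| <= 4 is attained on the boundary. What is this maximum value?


Step 1: On |z| = 4, |f(z)| = 10 * |z|^4 = 10 * 4^4
Step 2: By maximum modulus principle, maximum is on boundary.
Step 3: Maximum = 10 * 256 = 2560

2560


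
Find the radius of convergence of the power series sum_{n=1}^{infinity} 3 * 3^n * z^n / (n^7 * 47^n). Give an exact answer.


Step 1: General term a_n = 3 * 3^n / (n^7 * 47^n)
Step 2: By the root test, |a_n|^(1/n) = 3^(1/n) * 3 / (n^(7/n) * 47) -> 3/47 as n -> infinity (since 3^(1/n) -> 1 and n^(7/n) -> 1)
Step 3: R = 1/lim|a_n|^(1/n) = 47/3

47/3


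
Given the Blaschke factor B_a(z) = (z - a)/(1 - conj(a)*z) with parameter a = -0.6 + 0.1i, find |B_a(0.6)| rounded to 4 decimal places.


Step 1: Numerator z0 - a = 0.6 - (-0.6 + 0.1i) = 1.2 - 0.1i
Step 2: Denominator 1 - conj(a)*z0 = 1 - (-0.6 - 0.1i)*0.6 = 1.36 + 0.06i
Step 3: |z0 - a|^2 = 1.2^2 + (-0.1)^2 = 1.45; |1 - conj(a)*z0|^2 = 1.36^2 + 0.06^2 = 1.8532
Step 4: |B_a(0.6)| = sqrt(1.45 / 1.8532) = sqrt(0.78243)
Step 5: = 0.8846

0.8846


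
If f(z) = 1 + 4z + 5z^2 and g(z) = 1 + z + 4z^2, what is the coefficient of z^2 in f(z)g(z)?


Step 1: z^2 term in f*g comes from: (1)*(4z^2) + (4z)*(z) + (5z^2)*(1)
Step 2: = 4 + 4 + 5
Step 3: = 13

13


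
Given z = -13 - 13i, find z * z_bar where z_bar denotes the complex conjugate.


Step 1: conj(z) = -13 + 13i
Step 2: z * conj(z) = (-13)^2 + (-13)^2
Step 3: = 169 + 169 = 338

338


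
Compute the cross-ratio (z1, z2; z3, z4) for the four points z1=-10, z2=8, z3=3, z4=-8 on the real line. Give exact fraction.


Step 1: (z1-z3)(z2-z4) = (-13) * 16 = -208
Step 2: (z1-z4)(z2-z3) = (-2) * 5 = -10
Step 3: Cross-ratio = 208/10 = 104/5

104/5


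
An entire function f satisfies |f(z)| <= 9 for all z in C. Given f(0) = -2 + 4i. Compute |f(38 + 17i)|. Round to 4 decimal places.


Step 1: By Liouville's theorem, a bounded entire function is constant.
Step 2: f(z) = f(0) = -2 + 4i for all z.
Step 3: |f(w)| = |-2 + 4i| = sqrt(4 + 16)
Step 4: = 4.4721

4.4721


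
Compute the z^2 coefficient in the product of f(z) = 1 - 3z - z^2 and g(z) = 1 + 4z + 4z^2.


Step 1: z^2 term in f*g comes from: (1)*(4z^2) + (-3z)*(4z) + (-z^2)*(1)
Step 2: = 4 - 12 - 1
Step 3: = -9

-9


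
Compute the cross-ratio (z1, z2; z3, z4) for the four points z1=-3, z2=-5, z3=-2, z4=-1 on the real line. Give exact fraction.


Step 1: (z1-z3)(z2-z4) = (-1) * (-4) = 4
Step 2: (z1-z4)(z2-z3) = (-2) * (-3) = 6
Step 3: Cross-ratio = 4/6 = 2/3

2/3


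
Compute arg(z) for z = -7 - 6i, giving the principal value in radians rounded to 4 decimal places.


Step 1: z = -7 - 6i
Step 2: arg(z) = atan2(-6, -7)
Step 3: arg(z) = -2.433

-2.433


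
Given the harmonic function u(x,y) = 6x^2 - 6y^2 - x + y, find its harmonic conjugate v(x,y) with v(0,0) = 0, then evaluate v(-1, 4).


Step 1: v_x = -u_y = 12y - 1
Step 2: v_y = u_x = 12x - 1
Step 3: v = 12xy - x - y + C
Step 4: v(0,0) = 0 => C = 0
Step 5: v(-1, 4) = -51

-51


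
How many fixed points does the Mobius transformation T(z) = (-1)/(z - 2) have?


Step 1: Fixed points satisfy T(z) = z
Step 2: z^2 - 2z + 1 = 0
Step 3: Discriminant = (-2)^2 - 4*1*1 = 0
Step 4: Number of fixed points = 1

1


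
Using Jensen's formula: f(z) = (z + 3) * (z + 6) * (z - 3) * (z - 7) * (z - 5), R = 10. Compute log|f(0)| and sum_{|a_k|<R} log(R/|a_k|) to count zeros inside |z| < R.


Jensen's formula: (1/2pi)*integral log|f(Re^it)|dt = log|f(0)| + sum_{|a_k|<R} log(R/|a_k|)
Step 1: f(0) = 3 * 6 * (-3) * (-7) * (-5) = -1890
Step 2: log|f(0)| = log|-3| + log|-6| + log|3| + log|7| + log|5| = 7.5443
Step 3: Zeros inside |z| < 10: -3, -6, 3, 7, 5
Step 4: Jensen sum = log(10/3) + log(10/6) + log(10/3) + log(10/7) + log(10/5) = 3.9686
Step 5: n(R) = number of terms in the Jensen sum = count of zeros inside |z| < 10 = 5

5


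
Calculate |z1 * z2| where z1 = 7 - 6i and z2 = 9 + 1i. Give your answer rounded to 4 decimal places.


Step 1: |z1| = sqrt(7^2 + (-6)^2) = sqrt(85)
Step 2: |z2| = sqrt(9^2 + 1^2) = sqrt(82)
Step 3: |z1*z2| = |z1|*|z2| = sqrt(85) * sqrt(82) = sqrt(85 * 82) = sqrt(6970)
Step 4: = 83.4865

83.4865


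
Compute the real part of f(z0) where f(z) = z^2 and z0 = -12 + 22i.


Step 1: z0 = -12 + 22i
Step 2: z0^2 = (-12)^2 - 22^2 - 528i
Step 3: real part = 144 - 484 = -340

-340


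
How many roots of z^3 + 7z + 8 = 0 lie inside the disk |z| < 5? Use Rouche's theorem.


Step 1: On |z| = 5 the three terms have sizes |z^3| = 5^3 = 125, |7z| = 7*5 = 35, |8| = 8
Step 2: The dominant term is g(z) = z^3; let h(z) = 7z + 8 so f = g + h
Step 3: On |z| = 5: |g| = 125 and |h| <= 35 + 8 = 43
Step 4: Since 125 > 43, |h| < |g| on |z| = 5, so by Rouche f has the same number of zeros as g inside |z| < 5
Step 5: g(z) = z^3 has 3 zeros (all at the origin) inside |z| < 5. Answer = 3

3


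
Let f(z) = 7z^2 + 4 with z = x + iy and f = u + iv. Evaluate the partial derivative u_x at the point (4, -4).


Step 1: f(z) = 7(x+iy)^2 + 4
Step 2: u = 7(x^2 - y^2) + 4
Step 3: u_x = 14x + 0
Step 4: At (4, -4): u_x = 56 + 0 = 56

56


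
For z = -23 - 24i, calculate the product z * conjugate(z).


Step 1: conj(z) = -23 + 24i
Step 2: z * conj(z) = (-23)^2 + (-24)^2
Step 3: = 529 + 576 = 1105

1105


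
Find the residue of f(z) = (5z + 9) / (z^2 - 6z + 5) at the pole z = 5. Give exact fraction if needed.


Step 1: Q(z) = z^2 - 6z + 5 = (z - 5)(z - 1)
Step 2: Q'(z) = 2z - 6
Step 3: Q'(5) = 4, P(5) = 34
Step 4: Res = P(5)/Q'(5) = 34/4 = 17/2

17/2


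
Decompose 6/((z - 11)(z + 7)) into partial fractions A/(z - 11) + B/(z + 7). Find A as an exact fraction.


Step 1: Multiply both sides by (z - 11) and set z = 11
Step 2: A = 6 / (11 + 7)
Step 3: A = 6 / 18
Step 4: A = 1/3

1/3


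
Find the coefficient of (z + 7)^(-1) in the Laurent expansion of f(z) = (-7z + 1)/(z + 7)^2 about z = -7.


Step 1: Write the numerator in powers of (z + 7): -7z + 1 = -7(z + 7) + (-7*(-7) + 1) = -7(z + 7) + 50
Step 2: Divide by (z + 7)^2: f(z) = 50(z + 7)^(-2) - 7(z + 7)^(-1)
Step 3: This finite sum is the Laurent series of f about z = -7.
Step 4: Coefficient of (z + 7)^(-1) = coefficient of (z + 7) in the re-centred numerator = -7

-7


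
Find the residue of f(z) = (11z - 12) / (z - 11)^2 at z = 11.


Step 1: Pole of order 2 at z = 11
Step 2: Res = lim d/dz [(z - 11)^2 * f(z)] as z -> 11
Step 3: (z - 11)^2 * f(z) = 11z - 12
Step 4: d/dz[11z - 12] = 11

11


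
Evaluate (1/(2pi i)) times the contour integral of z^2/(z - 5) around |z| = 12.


Step 1: f(z) = z^2, a = 5 is inside |z| = 12
Step 2: By Cauchy integral formula: (1/(2pi*i)) * integral = f(a)
Step 3: f(5) = 5^2 = 25

25


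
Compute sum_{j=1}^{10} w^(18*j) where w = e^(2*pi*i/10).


Step 1: The sum sum_{j=1}^{n} w^(k*j) equals n if n | k, else 0.
Step 2: Here n = 10, k = 18
Step 3: Does n divide k? 10 | 18 -> False
Step 4: Sum = 0

0


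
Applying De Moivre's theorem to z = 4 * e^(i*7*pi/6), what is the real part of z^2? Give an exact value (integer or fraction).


Step 1: By De Moivre's theorem, z^2 = 4^2 * e^(i*2*7*pi/6) = 16 * (cos(7*pi/3) + i*sin(7*pi/3))
Step 2: |z|^2 = 4^2 = 16
Step 3: Reduce the angle mod 2*pi: 7*pi/3 - 2*pi = pi/3
Step 4: cos(pi/3) = 1/2
Step 5: Re(z^2) = 16 * 1/2 = 8

8


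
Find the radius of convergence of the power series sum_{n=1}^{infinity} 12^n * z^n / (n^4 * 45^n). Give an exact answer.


Step 1: General term a_n = 12^n / (n^4 * 45^n)
Step 2: By the root test, |a_n|^(1/n) = 12 / (n^(4/n) * 45) -> 12/45 as n -> infinity (since n^(4/n) -> 1)
Step 3: R = 1/lim|a_n|^(1/n) = 45/12 = 15/4

15/4


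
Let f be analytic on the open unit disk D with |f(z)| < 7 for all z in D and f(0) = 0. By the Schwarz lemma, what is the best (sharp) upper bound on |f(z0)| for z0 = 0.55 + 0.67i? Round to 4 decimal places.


Step 1: g = f/7 maps D -> D with g(0) = 0, so by the Schwarz lemma |g(z)| <= |z|, i.e. |f(z)| <= 7|z|; this is sharp (f(z) = 7z).
Step 2: |z0|^2 = 0.55^2 + 0.67^2 = 0.7514
Step 3: |z0| = sqrt(0.7514) = 0.866833
Step 4: Best bound = 7 * |z0| = 7 * 0.866833 = 6.0678

6.0678


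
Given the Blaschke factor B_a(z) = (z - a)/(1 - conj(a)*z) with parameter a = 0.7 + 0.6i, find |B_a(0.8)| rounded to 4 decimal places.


Step 1: Numerator z0 - a = 0.8 - (0.7 + 0.6i) = 0.1 - 0.6i
Step 2: Denominator 1 - conj(a)*z0 = 1 - (0.7 - 0.6i)*0.8 = 0.44 + 0.48i
Step 3: |z0 - a|^2 = 0.1^2 + (-0.6)^2 = 0.37; |1 - conj(a)*z0|^2 = 0.44^2 + 0.48^2 = 0.424
Step 4: |B_a(0.8)| = sqrt(0.37 / 0.424) = sqrt(0.872642)
Step 5: = 0.9342

0.9342


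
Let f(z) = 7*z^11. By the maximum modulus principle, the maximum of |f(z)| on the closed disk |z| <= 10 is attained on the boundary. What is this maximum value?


Step 1: On |z| = 10, |f(z)| = 7 * |z|^11 = 7 * 10^11
Step 2: By maximum modulus principle, maximum is on boundary.
Step 3: Maximum = 7 * 100000000000 = 700000000000

700000000000


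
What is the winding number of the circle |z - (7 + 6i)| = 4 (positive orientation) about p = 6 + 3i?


Step 1: Center c = (7, 6), radius = 4
Step 2: |p - c|^2 = (-1)^2 + (-3)^2 = 10
Step 3: r^2 = 16
Step 4: |p-c| < r so winding number = 1

1


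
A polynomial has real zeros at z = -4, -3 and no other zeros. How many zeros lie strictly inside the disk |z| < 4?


Step 1: Check each root:
  z = -4: |-4| = 4 >= 4
  z = -3: |-3| = 3 < 4
Step 2: Count = 1

1


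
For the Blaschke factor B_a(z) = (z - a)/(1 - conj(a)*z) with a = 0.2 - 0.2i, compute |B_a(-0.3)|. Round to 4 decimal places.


Step 1: Numerator z0 - a = -0.3 - (0.2 - 0.2i) = -0.5 + 0.2i
Step 2: Denominator 1 - conj(a)*z0 = 1 - (0.2 + 0.2i)*(-0.3) = 1.06 + 0.06i
Step 3: |z0 - a|^2 = (-0.5)^2 + 0.2^2 = 0.29; |1 - conj(a)*z0|^2 = 1.06^2 + 0.06^2 = 1.1272
Step 4: |B_a(-0.3)| = sqrt(0.29 / 1.1272) = sqrt(0.257275)
Step 5: = 0.5072

0.5072


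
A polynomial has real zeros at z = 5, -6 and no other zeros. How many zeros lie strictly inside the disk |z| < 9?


Step 1: Check each root:
  z = 5: |5| = 5 < 9
  z = -6: |-6| = 6 < 9
Step 2: Count = 2

2


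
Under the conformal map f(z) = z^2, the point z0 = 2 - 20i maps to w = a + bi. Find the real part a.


Step 1: z0 = 2 - 20i
Step 2: z0^2 = 2^2 - (-20)^2 - 80i
Step 3: real part = 4 - 400 = -396

-396


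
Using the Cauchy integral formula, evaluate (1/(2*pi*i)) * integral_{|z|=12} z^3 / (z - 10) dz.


Step 1: f(z) = z^3, a = 10 is inside |z| = 12
Step 2: By Cauchy integral formula: (1/(2pi*i)) * integral = f(a)
Step 3: f(10) = 10^3 = 1000

1000


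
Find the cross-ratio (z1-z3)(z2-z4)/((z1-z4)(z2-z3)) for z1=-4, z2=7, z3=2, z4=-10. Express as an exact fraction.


Step 1: (z1-z3)(z2-z4) = (-6) * 17 = -102
Step 2: (z1-z4)(z2-z3) = 6 * 5 = 30
Step 3: Cross-ratio = -102/30 = -17/5

-17/5


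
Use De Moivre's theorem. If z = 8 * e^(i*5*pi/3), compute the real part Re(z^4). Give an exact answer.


Step 1: By De Moivre's theorem, z^4 = 8^4 * e^(i*4*5*pi/3) = 4096 * (cos(20*pi/3) + i*sin(20*pi/3))
Step 2: |z|^4 = 8^4 = 4096
Step 3: Reduce the angle mod 2*pi: 20*pi/3 - 6*pi = 2*pi/3
Step 4: cos(2*pi/3) = -1/2
Step 5: Re(z^4) = 4096 * (-1/2) = -2048

-2048


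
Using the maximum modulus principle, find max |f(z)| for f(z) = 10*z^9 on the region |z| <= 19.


Step 1: On |z| = 19, |f(z)| = 10 * |z|^9 = 10 * 19^9
Step 2: By maximum modulus principle, maximum is on boundary.
Step 3: Maximum = 10 * 322687697779 = 3226876977790

3226876977790


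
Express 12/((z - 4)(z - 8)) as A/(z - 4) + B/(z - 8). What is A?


Step 1: Multiply both sides by (z - 4) and set z = 4
Step 2: A = 12 / (4 - 8)
Step 3: A = 12 / (-4)
Step 4: A = -3

-3


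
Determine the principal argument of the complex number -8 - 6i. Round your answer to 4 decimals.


Step 1: z = -8 - 6i
Step 2: arg(z) = atan2(-6, -8)
Step 3: arg(z) = -2.4981

-2.4981


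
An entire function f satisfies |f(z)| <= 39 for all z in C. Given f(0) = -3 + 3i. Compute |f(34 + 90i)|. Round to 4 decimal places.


Step 1: By Liouville's theorem, a bounded entire function is constant.
Step 2: f(z) = f(0) = -3 + 3i for all z.
Step 3: |f(w)| = |-3 + 3i| = sqrt(9 + 9)
Step 4: = 4.2426

4.2426


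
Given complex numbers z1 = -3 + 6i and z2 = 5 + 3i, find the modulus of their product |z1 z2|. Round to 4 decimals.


Step 1: |z1| = sqrt((-3)^2 + 6^2) = sqrt(45)
Step 2: |z2| = sqrt(5^2 + 3^2) = sqrt(34)
Step 3: |z1*z2| = |z1|*|z2| = sqrt(45) * sqrt(34) = sqrt(45 * 34) = sqrt(1530)
Step 4: = 39.1152

39.1152


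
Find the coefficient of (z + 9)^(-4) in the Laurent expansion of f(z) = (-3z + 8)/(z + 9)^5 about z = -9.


Step 1: Write the numerator in powers of (z + 9): -3z + 8 = -3(z + 9) + (-3*(-9) + 8) = -3(z + 9) + 35
Step 2: Divide by (z + 9)^5: f(z) = 35(z + 9)^(-5) - 3(z + 9)^(-4)
Step 3: This finite sum is the Laurent series of f about z = -9.
Step 4: Coefficient of (z + 9)^(-4) = coefficient of (z + 9) in the re-centred numerator = -3

-3


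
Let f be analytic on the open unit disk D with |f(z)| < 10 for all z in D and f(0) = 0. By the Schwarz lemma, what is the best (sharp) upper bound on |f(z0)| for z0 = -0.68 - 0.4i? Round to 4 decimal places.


Step 1: g = f/10 maps D -> D with g(0) = 0, so by the Schwarz lemma |g(z)| <= |z|, i.e. |f(z)| <= 10|z|; this is sharp (f(z) = 10z).
Step 2: |z0|^2 = (-0.68)^2 + (-0.4)^2 = 0.6224
Step 3: |z0| = sqrt(0.6224) = 0.788923
Step 4: Best bound = 10 * |z0| = 10 * 0.788923 = 7.8892

7.8892


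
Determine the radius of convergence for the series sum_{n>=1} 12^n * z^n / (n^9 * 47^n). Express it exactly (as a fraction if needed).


Step 1: General term a_n = 12^n / (n^9 * 47^n)
Step 2: By the root test, |a_n|^(1/n) = 12 / (n^(9/n) * 47) -> 12/47 as n -> infinity (since n^(9/n) -> 1)
Step 3: R = 1/lim|a_n|^(1/n) = 47/12

47/12


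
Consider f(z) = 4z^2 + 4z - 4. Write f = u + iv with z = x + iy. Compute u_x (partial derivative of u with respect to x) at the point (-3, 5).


Step 1: f(z) = 4(x+iy)^2 + 4(x+iy) - 4
Step 2: u = 4(x^2 - y^2) + 4x - 4
Step 3: u_x = 8x + 4
Step 4: At (-3, 5): u_x = -24 + 4 = -20

-20


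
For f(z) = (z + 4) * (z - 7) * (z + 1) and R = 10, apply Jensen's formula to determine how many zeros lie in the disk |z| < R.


Jensen's formula: (1/2pi)*integral log|f(Re^it)|dt = log|f(0)| + sum_{|a_k|<R} log(R/|a_k|)
Step 1: f(0) = 4 * (-7) * 1 = -28
Step 2: log|f(0)| = log|-4| + log|7| + log|-1| = 3.3322
Step 3: Zeros inside |z| < 10: -4, 7, -1
Step 4: Jensen sum = log(10/4) + log(10/7) + log(10/1) = 3.5756
Step 5: n(R) = number of terms in the Jensen sum = count of zeros inside |z| < 10 = 3

3


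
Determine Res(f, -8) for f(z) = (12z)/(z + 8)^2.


Step 1: Pole of order 2 at z = -8
Step 2: Res = lim d/dz [(z + 8)^2 * f(z)] as z -> -8
Step 3: (z + 8)^2 * f(z) = 12z
Step 4: d/dz[12z] = 12

12


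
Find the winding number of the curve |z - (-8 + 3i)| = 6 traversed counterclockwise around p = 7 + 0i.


Step 1: Center c = (-8, 3), radius = 6
Step 2: |p - c|^2 = 15^2 + (-3)^2 = 234
Step 3: r^2 = 36
Step 4: |p-c| > r so winding number = 0

0


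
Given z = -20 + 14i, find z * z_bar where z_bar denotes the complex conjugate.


Step 1: conj(z) = -20 - 14i
Step 2: z * conj(z) = (-20)^2 + 14^2
Step 3: = 400 + 196 = 596

596


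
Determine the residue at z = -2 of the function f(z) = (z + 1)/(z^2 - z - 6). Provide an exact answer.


Step 1: Q(z) = z^2 - z - 6 = (z + 2)(z - 3)
Step 2: Q'(z) = 2z - 1
Step 3: Q'(-2) = -5, P(-2) = -1
Step 4: Res = P(-2)/Q'(-2) = -1/(-5) = 1/5

1/5


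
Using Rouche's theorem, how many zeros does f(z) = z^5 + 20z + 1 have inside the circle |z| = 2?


Step 1: On |z| = 2 the three terms have sizes |z^5| = 2^5 = 32, |20z| = 20*2 = 40, |1| = 1
Step 2: The dominant term is g(z) = 20z; let h(z) = z^5 + 1 so f = g + h
Step 3: On |z| = 2: |g| = 40 and |h| <= 32 + 1 = 33
Step 4: Since 40 > 33, |h| < |g| on |z| = 2, so by Rouche f has the same number of zeros as g inside |z| < 2
Step 5: g(z) = 20z has 1 zero (at the origin, multiplicity 1) inside |z| < 2. Answer = 1

1


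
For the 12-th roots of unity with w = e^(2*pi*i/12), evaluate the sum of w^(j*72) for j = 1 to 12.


Step 1: The sum sum_{j=1}^{n} w^(k*j) equals n if n | k, else 0.
Step 2: Here n = 12, k = 72
Step 3: Does n divide k? 12 | 72 -> True
Step 4: Sum = 12

12


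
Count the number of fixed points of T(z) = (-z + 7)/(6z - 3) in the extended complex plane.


Step 1: Fixed points satisfy T(z) = z
Step 2: 6z^2 - 2z - 7 = 0
Step 3: Discriminant = (-2)^2 - 4*6*(-7) = 172
Step 4: Number of fixed points = 2

2


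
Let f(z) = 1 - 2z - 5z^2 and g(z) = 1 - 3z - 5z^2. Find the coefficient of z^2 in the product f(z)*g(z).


Step 1: z^2 term in f*g comes from: (1)*(-5z^2) + (-2z)*(-3z) + (-5z^2)*(1)
Step 2: = -5 + 6 - 5
Step 3: = -4

-4


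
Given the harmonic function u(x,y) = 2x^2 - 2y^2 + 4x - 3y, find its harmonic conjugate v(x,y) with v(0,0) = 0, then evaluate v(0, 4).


Step 1: v_x = -u_y = 4y + 3
Step 2: v_y = u_x = 4x + 4
Step 3: v = 4xy + 3x + 4y + C
Step 4: v(0,0) = 0 => C = 0
Step 5: v(0, 4) = 16

16


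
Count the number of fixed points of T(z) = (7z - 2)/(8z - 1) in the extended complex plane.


Step 1: Fixed points satisfy T(z) = z
Step 2: 8z^2 - 8z + 2 = 0
Step 3: Discriminant = (-8)^2 - 4*8*2 = 0
Step 4: Number of fixed points = 1

1


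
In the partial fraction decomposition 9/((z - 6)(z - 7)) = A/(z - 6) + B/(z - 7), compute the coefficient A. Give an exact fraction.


Step 1: Multiply both sides by (z - 6) and set z = 6
Step 2: A = 9 / (6 - 7)
Step 3: A = 9 / (-1)
Step 4: A = -9

-9


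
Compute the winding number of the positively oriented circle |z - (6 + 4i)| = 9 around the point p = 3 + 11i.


Step 1: Center c = (6, 4), radius = 9
Step 2: |p - c|^2 = (-3)^2 + 7^2 = 58
Step 3: r^2 = 81
Step 4: |p-c| < r so winding number = 1

1


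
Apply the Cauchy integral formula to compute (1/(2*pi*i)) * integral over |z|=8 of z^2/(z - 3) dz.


Step 1: f(z) = z^2, a = 3 is inside |z| = 8
Step 2: By Cauchy integral formula: (1/(2pi*i)) * integral = f(a)
Step 3: f(3) = 3^2 = 9

9


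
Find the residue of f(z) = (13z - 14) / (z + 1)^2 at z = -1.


Step 1: Pole of order 2 at z = -1
Step 2: Res = lim d/dz [(z + 1)^2 * f(z)] as z -> -1
Step 3: (z + 1)^2 * f(z) = 13z - 14
Step 4: d/dz[13z - 14] = 13

13


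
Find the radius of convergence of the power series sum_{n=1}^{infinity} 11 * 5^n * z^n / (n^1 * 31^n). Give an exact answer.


Step 1: General term a_n = 11 * 5^n / (n^1 * 31^n)
Step 2: By the root test, |a_n|^(1/n) = 11^(1/n) * 5 / (n^(1/n) * 31) -> 5/31 as n -> infinity (since 11^(1/n) -> 1 and n^(1/n) -> 1)
Step 3: R = 1/lim|a_n|^(1/n) = 31/5

31/5


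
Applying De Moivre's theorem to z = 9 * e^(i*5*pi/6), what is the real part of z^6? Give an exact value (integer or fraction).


Step 1: By De Moivre's theorem, z^6 = 9^6 * e^(i*6*5*pi/6) = 531441 * (cos(5*pi) + i*sin(5*pi))
Step 2: |z|^6 = 9^6 = 531441
Step 3: Reduce the angle mod 2*pi: 5*pi - 4*pi = pi
Step 4: cos(pi) = -1
Step 5: Re(z^6) = 531441 * (-1) = -531441

-531441


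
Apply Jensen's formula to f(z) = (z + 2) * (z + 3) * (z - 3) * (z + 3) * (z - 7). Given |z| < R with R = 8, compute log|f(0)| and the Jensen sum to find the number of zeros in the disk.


Jensen's formula: (1/2pi)*integral log|f(Re^it)|dt = log|f(0)| + sum_{|a_k|<R} log(R/|a_k|)
Step 1: f(0) = 2 * 3 * (-3) * 3 * (-7) = 378
Step 2: log|f(0)| = log|-2| + log|-3| + log|3| + log|-3| + log|7| = 5.9349
Step 3: Zeros inside |z| < 8: -2, -3, 3, -3, 7
Step 4: Jensen sum = log(8/2) + log(8/3) + log(8/3) + log(8/3) + log(8/7) = 4.4623
Step 5: n(R) = number of terms in the Jensen sum = count of zeros inside |z| < 8 = 5

5


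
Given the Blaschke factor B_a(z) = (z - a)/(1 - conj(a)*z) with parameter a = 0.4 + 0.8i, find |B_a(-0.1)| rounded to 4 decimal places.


Step 1: Numerator z0 - a = -0.1 - (0.4 + 0.8i) = -0.5 - 0.8i
Step 2: Denominator 1 - conj(a)*z0 = 1 - (0.4 - 0.8i)*(-0.1) = 1.04 - 0.08i
Step 3: |z0 - a|^2 = (-0.5)^2 + (-0.8)^2 = 0.89; |1 - conj(a)*z0|^2 = 1.04^2 + (-0.08)^2 = 1.088
Step 4: |B_a(-0.1)| = sqrt(0.89 / 1.088) = sqrt(0.818015)
Step 5: = 0.9044

0.9044


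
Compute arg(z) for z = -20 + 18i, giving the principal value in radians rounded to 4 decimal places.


Step 1: z = -20 + 18i
Step 2: arg(z) = atan2(18, -20)
Step 3: arg(z) = 2.4088

2.4088


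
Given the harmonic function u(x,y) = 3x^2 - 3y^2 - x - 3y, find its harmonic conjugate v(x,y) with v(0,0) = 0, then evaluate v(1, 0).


Step 1: v_x = -u_y = 6y + 3
Step 2: v_y = u_x = 6x - 1
Step 3: v = 6xy + 3x - y + C
Step 4: v(0,0) = 0 => C = 0
Step 5: v(1, 0) = 3

3


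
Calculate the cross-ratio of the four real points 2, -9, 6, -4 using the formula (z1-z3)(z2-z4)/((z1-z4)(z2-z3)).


Step 1: (z1-z3)(z2-z4) = (-4) * (-5) = 20
Step 2: (z1-z4)(z2-z3) = 6 * (-15) = -90
Step 3: Cross-ratio = -20/90 = -2/9

-2/9


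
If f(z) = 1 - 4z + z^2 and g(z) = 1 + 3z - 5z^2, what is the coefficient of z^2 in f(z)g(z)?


Step 1: z^2 term in f*g comes from: (1)*(-5z^2) + (-4z)*(3z) + (z^2)*(1)
Step 2: = -5 - 12 + 1
Step 3: = -16

-16


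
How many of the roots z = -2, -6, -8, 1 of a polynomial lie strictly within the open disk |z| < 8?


Step 1: Check each root:
  z = -2: |-2| = 2 < 8
  z = -6: |-6| = 6 < 8
  z = -8: |-8| = 8 >= 8
  z = 1: |1| = 1 < 8
Step 2: Count = 3

3


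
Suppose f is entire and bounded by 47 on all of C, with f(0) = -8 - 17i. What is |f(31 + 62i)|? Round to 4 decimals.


Step 1: By Liouville's theorem, a bounded entire function is constant.
Step 2: f(z) = f(0) = -8 - 17i for all z.
Step 3: |f(w)| = |-8 - 17i| = sqrt(64 + 289)
Step 4: = 18.7883

18.7883


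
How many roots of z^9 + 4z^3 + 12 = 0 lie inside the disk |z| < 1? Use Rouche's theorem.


Step 1: On |z| = 1 the three terms have sizes |z^9| = 1^9 = 1, |4z^3| = 4*1^3 = 4, |12| = 12
Step 2: The dominant term is g(z) = 12; let h(z) = z^9 + 4z^3 so f = g + h
Step 3: On |z| = 1: |g| = 12 and |h| <= 1 + 4 = 5
Step 4: Since 12 > 5, |h| < |g| on |z| = 1, so by Rouche f has the same number of zeros as g inside |z| < 1
Step 5: g(z) = 12 is a nonzero constant with no zeros inside |z| < 1. Answer = 0

0


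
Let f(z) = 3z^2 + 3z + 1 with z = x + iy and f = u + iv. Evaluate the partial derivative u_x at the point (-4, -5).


Step 1: f(z) = 3(x+iy)^2 + 3(x+iy) + 1
Step 2: u = 3(x^2 - y^2) + 3x + 1
Step 3: u_x = 6x + 3
Step 4: At (-4, -5): u_x = -24 + 3 = -21

-21


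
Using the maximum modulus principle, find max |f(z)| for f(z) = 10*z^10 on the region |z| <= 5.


Step 1: On |z| = 5, |f(z)| = 10 * |z|^10 = 10 * 5^10
Step 2: By maximum modulus principle, maximum is on boundary.
Step 3: Maximum = 10 * 9765625 = 97656250

97656250


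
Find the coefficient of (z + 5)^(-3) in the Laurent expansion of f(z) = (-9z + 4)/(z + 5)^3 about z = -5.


Step 1: Write the numerator in powers of (z + 5): -9z + 4 = -9(z + 5) + (-9*(-5) + 4) = -9(z + 5) + 49
Step 2: Divide by (z + 5)^3: f(z) = 49(z + 5)^(-3) - 9(z + 5)^(-2)
Step 3: This finite sum is the Laurent series of f about z = -5.
Step 4: Coefficient of (z + 5)^(-3) = -9*(-5) + 4 = 49

49


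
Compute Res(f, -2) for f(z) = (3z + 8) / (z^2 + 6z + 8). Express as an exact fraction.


Step 1: Q(z) = z^2 + 6z + 8 = (z + 2)(z + 4)
Step 2: Q'(z) = 2z + 6
Step 3: Q'(-2) = 2, P(-2) = 2
Step 4: Res = P(-2)/Q'(-2) = 2/2 = 1

1


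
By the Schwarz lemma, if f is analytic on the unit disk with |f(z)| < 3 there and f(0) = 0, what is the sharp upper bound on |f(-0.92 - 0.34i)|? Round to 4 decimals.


Step 1: g = f/3 maps D -> D with g(0) = 0, so by the Schwarz lemma |g(z)| <= |z|, i.e. |f(z)| <= 3|z|; this is sharp (f(z) = 3z).
Step 2: |z0|^2 = (-0.92)^2 + (-0.34)^2 = 0.962
Step 3: |z0| = sqrt(0.962) = 0.980816
Step 4: Best bound = 3 * |z0| = 3 * 0.980816 = 2.9424

2.9424


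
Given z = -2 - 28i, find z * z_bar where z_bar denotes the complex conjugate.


Step 1: conj(z) = -2 + 28i
Step 2: z * conj(z) = (-2)^2 + (-28)^2
Step 3: = 4 + 784 = 788

788


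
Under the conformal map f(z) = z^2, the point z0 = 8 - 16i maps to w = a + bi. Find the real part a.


Step 1: z0 = 8 - 16i
Step 2: z0^2 = 8^2 - (-16)^2 - 256i
Step 3: real part = 64 - 256 = -192

-192


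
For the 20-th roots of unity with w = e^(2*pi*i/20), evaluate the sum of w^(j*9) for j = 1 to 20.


Step 1: The sum sum_{j=1}^{n} w^(k*j) equals n if n | k, else 0.
Step 2: Here n = 20, k = 9
Step 3: Does n divide k? 20 | 9 -> False
Step 4: Sum = 0

0


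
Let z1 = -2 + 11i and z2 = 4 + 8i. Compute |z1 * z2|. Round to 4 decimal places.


Step 1: |z1| = sqrt((-2)^2 + 11^2) = sqrt(125)
Step 2: |z2| = sqrt(4^2 + 8^2) = sqrt(80)
Step 3: |z1*z2| = |z1|*|z2| = sqrt(125) * sqrt(80) = sqrt(125 * 80) = sqrt(10000)
Step 4: = 100.0

100.0


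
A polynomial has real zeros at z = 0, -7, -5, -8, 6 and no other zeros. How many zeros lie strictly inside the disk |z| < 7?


Step 1: Check each root:
  z = 0: |0| = 0 < 7
  z = -7: |-7| = 7 >= 7
  z = -5: |-5| = 5 < 7
  z = -8: |-8| = 8 >= 7
  z = 6: |6| = 6 < 7
Step 2: Count = 3

3


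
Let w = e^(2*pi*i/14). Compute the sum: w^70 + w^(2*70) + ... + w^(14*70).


Step 1: The sum sum_{j=1}^{n} w^(k*j) equals n if n | k, else 0.
Step 2: Here n = 14, k = 70
Step 3: Does n divide k? 14 | 70 -> True
Step 4: Sum = 14

14


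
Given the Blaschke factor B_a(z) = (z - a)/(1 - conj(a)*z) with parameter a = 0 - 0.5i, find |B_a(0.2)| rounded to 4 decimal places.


Step 1: Numerator z0 - a = 0.2 - (0 - 0.5i) = 0.2 + 0.5i
Step 2: Denominator 1 - conj(a)*z0 = 1 - (0 + 0.5i)*0.2 = 1 - 0.1i
Step 3: |z0 - a|^2 = 0.2^2 + 0.5^2 = 0.29; |1 - conj(a)*z0|^2 = 1^2 + (-0.1)^2 = 1.01
Step 4: |B_a(0.2)| = sqrt(0.29 / 1.01) = sqrt(0.287129)
Step 5: = 0.5358

0.5358


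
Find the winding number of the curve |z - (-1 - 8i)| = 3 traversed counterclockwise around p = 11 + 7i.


Step 1: Center c = (-1, -8), radius = 3
Step 2: |p - c|^2 = 12^2 + 15^2 = 369
Step 3: r^2 = 9
Step 4: |p-c| > r so winding number = 0

0


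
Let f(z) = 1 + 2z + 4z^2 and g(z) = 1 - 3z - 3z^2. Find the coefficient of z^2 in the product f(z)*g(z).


Step 1: z^2 term in f*g comes from: (1)*(-3z^2) + (2z)*(-3z) + (4z^2)*(1)
Step 2: = -3 - 6 + 4
Step 3: = -5

-5


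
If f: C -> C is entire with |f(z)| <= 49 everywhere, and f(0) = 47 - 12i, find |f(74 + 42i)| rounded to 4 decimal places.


Step 1: By Liouville's theorem, a bounded entire function is constant.
Step 2: f(z) = f(0) = 47 - 12i for all z.
Step 3: |f(w)| = |47 - 12i| = sqrt(2209 + 144)
Step 4: = 48.5077

48.5077


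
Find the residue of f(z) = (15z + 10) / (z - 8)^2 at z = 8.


Step 1: Pole of order 2 at z = 8
Step 2: Res = lim d/dz [(z - 8)^2 * f(z)] as z -> 8
Step 3: (z - 8)^2 * f(z) = 15z + 10
Step 4: d/dz[15z + 10] = 15

15


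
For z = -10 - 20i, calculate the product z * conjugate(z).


Step 1: conj(z) = -10 + 20i
Step 2: z * conj(z) = (-10)^2 + (-20)^2
Step 3: = 100 + 400 = 500

500


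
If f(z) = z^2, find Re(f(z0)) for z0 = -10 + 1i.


Step 1: z0 = -10 + 1i
Step 2: z0^2 = (-10)^2 - 1^2 - 20i
Step 3: real part = 100 - 1 = 99

99


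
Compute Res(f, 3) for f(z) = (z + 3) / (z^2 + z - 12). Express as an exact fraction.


Step 1: Q(z) = z^2 + z - 12 = (z - 3)(z + 4)
Step 2: Q'(z) = 2z + 1
Step 3: Q'(3) = 7, P(3) = 6
Step 4: Res = P(3)/Q'(3) = 6/7 = 6/7

6/7


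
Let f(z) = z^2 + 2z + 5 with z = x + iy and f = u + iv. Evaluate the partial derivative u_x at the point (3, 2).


Step 1: f(z) = (x+iy)^2 + 2(x+iy) + 5
Step 2: u = (x^2 - y^2) + 2x + 5
Step 3: u_x = 2x + 2
Step 4: At (3, 2): u_x = 6 + 2 = 8

8


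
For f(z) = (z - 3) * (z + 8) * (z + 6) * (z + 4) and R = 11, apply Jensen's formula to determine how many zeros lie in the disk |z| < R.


Jensen's formula: (1/2pi)*integral log|f(Re^it)|dt = log|f(0)| + sum_{|a_k|<R} log(R/|a_k|)
Step 1: f(0) = (-3) * 8 * 6 * 4 = -576
Step 2: log|f(0)| = log|3| + log|-8| + log|-6| + log|-4| = 6.3561
Step 3: Zeros inside |z| < 11: 3, -8, -6, -4
Step 4: Jensen sum = log(11/3) + log(11/8) + log(11/6) + log(11/4) = 3.2355
Step 5: n(R) = number of terms in the Jensen sum = count of zeros inside |z| < 11 = 4

4


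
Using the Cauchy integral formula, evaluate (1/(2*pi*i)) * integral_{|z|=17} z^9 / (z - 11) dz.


Step 1: f(z) = z^9, a = 11 is inside |z| = 17
Step 2: By Cauchy integral formula: (1/(2pi*i)) * integral = f(a)
Step 3: f(11) = 11^9 = 2357947691

2357947691


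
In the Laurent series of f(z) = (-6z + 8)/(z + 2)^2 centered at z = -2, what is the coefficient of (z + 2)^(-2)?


Step 1: Write the numerator in powers of (z + 2): -6z + 8 = -6(z + 2) + (-6*(-2) + 8) = -6(z + 2) + 20
Step 2: Divide by (z + 2)^2: f(z) = 20(z + 2)^(-2) - 6(z + 2)^(-1)
Step 3: This finite sum is the Laurent series of f about z = -2.
Step 4: Coefficient of (z + 2)^(-2) = -6*(-2) + 8 = 20

20


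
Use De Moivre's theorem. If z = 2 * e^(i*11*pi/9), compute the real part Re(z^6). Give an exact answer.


Step 1: By De Moivre's theorem, z^6 = 2^6 * e^(i*6*11*pi/9) = 64 * (cos(22*pi/3) + i*sin(22*pi/3))
Step 2: |z|^6 = 2^6 = 64
Step 3: Reduce the angle mod 2*pi: 22*pi/3 - 6*pi = 4*pi/3
Step 4: cos(4*pi/3) = -1/2
Step 5: Re(z^6) = 64 * (-1/2) = -32

-32


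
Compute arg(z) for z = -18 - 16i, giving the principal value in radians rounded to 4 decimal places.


Step 1: z = -18 - 16i
Step 2: arg(z) = atan2(-16, -18)
Step 3: arg(z) = -2.415

-2.415


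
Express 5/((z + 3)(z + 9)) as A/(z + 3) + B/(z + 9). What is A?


Step 1: Multiply both sides by (z + 3) and set z = -3
Step 2: A = 5 / (-3 + 9)
Step 3: A = 5 / 6
Step 4: A = 5/6

5/6


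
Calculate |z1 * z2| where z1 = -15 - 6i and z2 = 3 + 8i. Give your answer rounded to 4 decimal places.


Step 1: |z1| = sqrt((-15)^2 + (-6)^2) = sqrt(261)
Step 2: |z2| = sqrt(3^2 + 8^2) = sqrt(73)
Step 3: |z1*z2| = |z1|*|z2| = sqrt(261) * sqrt(73) = sqrt(261 * 73) = sqrt(19053)
Step 4: = 138.0326

138.0326


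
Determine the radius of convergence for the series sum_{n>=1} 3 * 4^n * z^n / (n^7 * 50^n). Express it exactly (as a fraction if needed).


Step 1: General term a_n = 3 * 4^n / (n^7 * 50^n)
Step 2: By the root test, |a_n|^(1/n) = 3^(1/n) * 4 / (n^(7/n) * 50) -> 4/50 as n -> infinity (since 3^(1/n) -> 1 and n^(7/n) -> 1)
Step 3: R = 1/lim|a_n|^(1/n) = 50/4 = 25/2

25/2


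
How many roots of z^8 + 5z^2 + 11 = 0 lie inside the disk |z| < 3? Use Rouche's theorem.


Step 1: On |z| = 3 the three terms have sizes |z^8| = 3^8 = 6561, |5z^2| = 5*3^2 = 45, |11| = 11
Step 2: The dominant term is g(z) = z^8; let h(z) = 5z^2 + 11 so f = g + h
Step 3: On |z| = 3: |g| = 6561 and |h| <= 45 + 11 = 56
Step 4: Since 6561 > 56, |h| < |g| on |z| = 3, so by Rouche f has the same number of zeros as g inside |z| < 3
Step 5: g(z) = z^8 has 8 zeros (all at the origin) inside |z| < 3. Answer = 8

8


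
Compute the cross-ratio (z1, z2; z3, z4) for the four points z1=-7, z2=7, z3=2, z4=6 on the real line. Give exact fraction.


Step 1: (z1-z3)(z2-z4) = (-9) * 1 = -9
Step 2: (z1-z4)(z2-z3) = (-13) * 5 = -65
Step 3: Cross-ratio = 9/65 = 9/65

9/65


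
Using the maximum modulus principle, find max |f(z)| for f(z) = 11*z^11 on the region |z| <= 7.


Step 1: On |z| = 7, |f(z)| = 11 * |z|^11 = 11 * 7^11
Step 2: By maximum modulus principle, maximum is on boundary.
Step 3: Maximum = 11 * 1977326743 = 21750594173

21750594173


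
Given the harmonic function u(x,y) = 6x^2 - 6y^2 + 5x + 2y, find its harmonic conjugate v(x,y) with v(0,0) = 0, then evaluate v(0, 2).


Step 1: v_x = -u_y = 12y - 2
Step 2: v_y = u_x = 12x + 5
Step 3: v = 12xy - 2x + 5y + C
Step 4: v(0,0) = 0 => C = 0
Step 5: v(0, 2) = 10

10


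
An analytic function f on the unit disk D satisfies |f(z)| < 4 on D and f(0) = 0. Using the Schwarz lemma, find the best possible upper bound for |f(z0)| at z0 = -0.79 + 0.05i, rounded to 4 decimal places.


Step 1: g = f/4 maps D -> D with g(0) = 0, so by the Schwarz lemma |g(z)| <= |z|, i.e. |f(z)| <= 4|z|; this is sharp (f(z) = 4z).
Step 2: |z0|^2 = (-0.79)^2 + 0.05^2 = 0.6266
Step 3: |z0| = sqrt(0.6266) = 0.791581
Step 4: Best bound = 4 * |z0| = 4 * 0.791581 = 3.1663

3.1663


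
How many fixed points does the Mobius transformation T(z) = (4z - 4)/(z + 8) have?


Step 1: Fixed points satisfy T(z) = z
Step 2: z^2 + 4z + 4 = 0
Step 3: Discriminant = 4^2 - 4*1*4 = 0
Step 4: Number of fixed points = 1

1


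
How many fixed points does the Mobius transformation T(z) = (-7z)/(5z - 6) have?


Step 1: Fixed points satisfy T(z) = z
Step 2: 5z^2 + z = 0
Step 3: Discriminant = 1^2 - 4*5*0 = 1
Step 4: Number of fixed points = 2

2


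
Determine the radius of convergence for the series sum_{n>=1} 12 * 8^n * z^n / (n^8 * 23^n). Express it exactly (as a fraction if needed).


Step 1: General term a_n = 12 * 8^n / (n^8 * 23^n)
Step 2: By the root test, |a_n|^(1/n) = 12^(1/n) * 8 / (n^(8/n) * 23) -> 8/23 as n -> infinity (since 12^(1/n) -> 1 and n^(8/n) -> 1)
Step 3: R = 1/lim|a_n|^(1/n) = 23/8

23/8


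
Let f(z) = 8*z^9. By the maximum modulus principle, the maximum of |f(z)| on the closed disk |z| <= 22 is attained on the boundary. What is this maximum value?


Step 1: On |z| = 22, |f(z)| = 8 * |z|^9 = 8 * 22^9
Step 2: By maximum modulus principle, maximum is on boundary.
Step 3: Maximum = 8 * 1207269217792 = 9658153742336

9658153742336


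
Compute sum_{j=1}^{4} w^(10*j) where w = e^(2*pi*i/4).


Step 1: The sum sum_{j=1}^{n} w^(k*j) equals n if n | k, else 0.
Step 2: Here n = 4, k = 10
Step 3: Does n divide k? 4 | 10 -> False
Step 4: Sum = 0

0


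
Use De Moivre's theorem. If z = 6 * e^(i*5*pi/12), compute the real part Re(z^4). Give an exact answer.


Step 1: By De Moivre's theorem, z^4 = 6^4 * e^(i*4*5*pi/12) = 1296 * (cos(5*pi/3) + i*sin(5*pi/3))
Step 2: |z|^4 = 6^4 = 1296
Step 3: The angle 5*pi/3 already lies in [0, 2*pi)
Step 4: cos(5*pi/3) = 1/2
Step 5: Re(z^4) = 1296 * 1/2 = 648

648


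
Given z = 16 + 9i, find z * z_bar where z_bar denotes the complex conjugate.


Step 1: conj(z) = 16 - 9i
Step 2: z * conj(z) = 16^2 + 9^2
Step 3: = 256 + 81 = 337

337


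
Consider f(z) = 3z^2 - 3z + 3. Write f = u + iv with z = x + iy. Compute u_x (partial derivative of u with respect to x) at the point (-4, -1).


Step 1: f(z) = 3(x+iy)^2 - 3(x+iy) + 3
Step 2: u = 3(x^2 - y^2) - 3x + 3
Step 3: u_x = 6x - 3
Step 4: At (-4, -1): u_x = -24 - 3 = -27

-27


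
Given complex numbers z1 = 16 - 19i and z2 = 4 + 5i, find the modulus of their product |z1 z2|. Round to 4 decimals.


Step 1: |z1| = sqrt(16^2 + (-19)^2) = sqrt(617)
Step 2: |z2| = sqrt(4^2 + 5^2) = sqrt(41)
Step 3: |z1*z2| = |z1|*|z2| = sqrt(617) * sqrt(41) = sqrt(617 * 41) = sqrt(25297)
Step 4: = 159.0503

159.0503


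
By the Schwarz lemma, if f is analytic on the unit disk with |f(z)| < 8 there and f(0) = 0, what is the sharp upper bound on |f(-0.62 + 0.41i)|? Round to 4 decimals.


Step 1: g = f/8 maps D -> D with g(0) = 0, so by the Schwarz lemma |g(z)| <= |z|, i.e. |f(z)| <= 8|z|; this is sharp (f(z) = 8z).
Step 2: |z0|^2 = (-0.62)^2 + 0.41^2 = 0.5525
Step 3: |z0| = sqrt(0.5525) = 0.743303
Step 4: Best bound = 8 * |z0| = 8 * 0.743303 = 5.9464

5.9464


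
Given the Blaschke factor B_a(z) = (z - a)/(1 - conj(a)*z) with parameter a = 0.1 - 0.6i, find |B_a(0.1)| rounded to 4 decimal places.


Step 1: Numerator z0 - a = 0.1 - (0.1 - 0.6i) = 0 + 0.6i
Step 2: Denominator 1 - conj(a)*z0 = 1 - (0.1 + 0.6i)*0.1 = 0.99 - 0.06i
Step 3: |z0 - a|^2 = 0^2 + 0.6^2 = 0.36; |1 - conj(a)*z0|^2 = 0.99^2 + (-0.06)^2 = 0.9837
Step 4: |B_a(0.1)| = sqrt(0.36 / 0.9837) = sqrt(0.365965)
Step 5: = 0.605

0.605


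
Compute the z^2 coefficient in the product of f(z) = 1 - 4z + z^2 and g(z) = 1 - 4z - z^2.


Step 1: z^2 term in f*g comes from: (1)*(-z^2) + (-4z)*(-4z) + (z^2)*(1)
Step 2: = -1 + 16 + 1
Step 3: = 16

16


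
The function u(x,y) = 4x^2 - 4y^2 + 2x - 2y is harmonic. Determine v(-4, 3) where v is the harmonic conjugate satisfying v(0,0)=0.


Step 1: v_x = -u_y = 8y + 2
Step 2: v_y = u_x = 8x + 2
Step 3: v = 8xy + 2x + 2y + C
Step 4: v(0,0) = 0 => C = 0
Step 5: v(-4, 3) = -98

-98


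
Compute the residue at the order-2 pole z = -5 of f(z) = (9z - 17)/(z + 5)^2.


Step 1: Pole of order 2 at z = -5
Step 2: Res = lim d/dz [(z + 5)^2 * f(z)] as z -> -5
Step 3: (z + 5)^2 * f(z) = 9z - 17
Step 4: d/dz[9z - 17] = 9

9


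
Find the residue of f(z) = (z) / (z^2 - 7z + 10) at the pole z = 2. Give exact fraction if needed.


Step 1: Q(z) = z^2 - 7z + 10 = (z - 2)(z - 5)
Step 2: Q'(z) = 2z - 7
Step 3: Q'(2) = -3, P(2) = 2
Step 4: Res = P(2)/Q'(2) = 2/(-3) = -2/3

-2/3


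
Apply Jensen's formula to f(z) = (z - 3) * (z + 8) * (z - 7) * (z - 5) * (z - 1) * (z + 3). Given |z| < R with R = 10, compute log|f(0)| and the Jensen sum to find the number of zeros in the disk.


Jensen's formula: (1/2pi)*integral log|f(Re^it)|dt = log|f(0)| + sum_{|a_k|<R} log(R/|a_k|)
Step 1: f(0) = (-3) * 8 * (-7) * (-5) * (-1) * 3 = 2520
Step 2: log|f(0)| = log|3| + log|-8| + log|7| + log|5| + log|1| + log|-3| = 7.832
Step 3: Zeros inside |z| < 10: 3, -8, 7, 5, 1, -3
Step 4: Jensen sum = log(10/3) + log(10/8) + log(10/7) + log(10/5) + log(10/1) + log(10/3) = 5.9835
Step 5: n(R) = number of terms in the Jensen sum = count of zeros inside |z| < 10 = 6

6


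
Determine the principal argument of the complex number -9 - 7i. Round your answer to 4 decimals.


Step 1: z = -9 - 7i
Step 2: arg(z) = atan2(-7, -9)
Step 3: arg(z) = -2.4805

-2.4805


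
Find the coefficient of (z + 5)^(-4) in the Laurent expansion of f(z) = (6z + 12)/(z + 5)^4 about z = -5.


Step 1: Write the numerator in powers of (z + 5): 6z + 12 = 6(z + 5) + (6*(-5) + 12) = 6(z + 5) - 18
Step 2: Divide by (z + 5)^4: f(z) = -18(z + 5)^(-4) + 6(z + 5)^(-3)
Step 3: This finite sum is the Laurent series of f about z = -5.
Step 4: Coefficient of (z + 5)^(-4) = 6*(-5) + 12 = -18

-18


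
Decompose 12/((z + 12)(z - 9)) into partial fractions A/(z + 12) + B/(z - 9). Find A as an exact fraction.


Step 1: Multiply both sides by (z + 12) and set z = -12
Step 2: A = 12 / (-12 - 9)
Step 3: A = 12 / (-21)
Step 4: A = -4/7

-4/7


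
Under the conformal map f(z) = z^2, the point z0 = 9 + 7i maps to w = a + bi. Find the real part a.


Step 1: z0 = 9 + 7i
Step 2: z0^2 = 9^2 - 7^2 + 126i
Step 3: real part = 81 - 49 = 32

32


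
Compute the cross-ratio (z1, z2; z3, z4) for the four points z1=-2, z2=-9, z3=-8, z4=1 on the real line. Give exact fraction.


Step 1: (z1-z3)(z2-z4) = 6 * (-10) = -60
Step 2: (z1-z4)(z2-z3) = (-3) * (-1) = 3
Step 3: Cross-ratio = -60/3 = -20

-20


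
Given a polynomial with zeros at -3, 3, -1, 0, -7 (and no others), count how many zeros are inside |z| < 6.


Step 1: Check each root:
  z = -3: |-3| = 3 < 6
  z = 3: |3| = 3 < 6
  z = -1: |-1| = 1 < 6
  z = 0: |0| = 0 < 6
  z = -7: |-7| = 7 >= 6
Step 2: Count = 4

4


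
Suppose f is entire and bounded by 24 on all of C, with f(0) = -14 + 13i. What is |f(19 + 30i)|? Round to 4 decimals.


Step 1: By Liouville's theorem, a bounded entire function is constant.
Step 2: f(z) = f(0) = -14 + 13i for all z.
Step 3: |f(w)| = |-14 + 13i| = sqrt(196 + 169)
Step 4: = 19.105

19.105
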